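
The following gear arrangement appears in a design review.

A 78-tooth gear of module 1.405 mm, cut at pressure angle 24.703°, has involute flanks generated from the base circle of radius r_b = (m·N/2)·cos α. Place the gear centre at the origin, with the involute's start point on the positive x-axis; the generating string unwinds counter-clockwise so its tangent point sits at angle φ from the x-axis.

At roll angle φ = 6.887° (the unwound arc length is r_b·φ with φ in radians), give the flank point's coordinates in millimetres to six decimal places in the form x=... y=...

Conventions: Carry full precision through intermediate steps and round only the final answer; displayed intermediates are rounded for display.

single-mesh involute tooth geometry (78T wheel at module 1.405)
pitch radius r_p = m·N/2 = 1.405·78/2 = 54.795000
base radius r_b = r_p·cos α = 54.795000·cos 24.703° = 49.780507
roll angle φ = 6.887° = 0.12020083 rad
x = r_b·(cos φ + φ·sin φ) = 50.138829
y = r_b·(sin φ − φ·cos φ) = 0.028776

x=50.138829 y=0.028776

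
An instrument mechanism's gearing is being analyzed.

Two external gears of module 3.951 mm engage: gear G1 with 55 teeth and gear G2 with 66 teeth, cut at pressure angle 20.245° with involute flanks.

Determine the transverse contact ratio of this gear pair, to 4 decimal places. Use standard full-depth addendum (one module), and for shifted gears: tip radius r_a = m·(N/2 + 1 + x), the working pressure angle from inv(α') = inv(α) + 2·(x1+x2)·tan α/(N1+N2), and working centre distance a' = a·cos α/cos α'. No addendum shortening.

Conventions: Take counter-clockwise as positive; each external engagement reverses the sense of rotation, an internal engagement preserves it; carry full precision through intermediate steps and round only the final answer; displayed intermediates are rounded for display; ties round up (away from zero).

1.7712

recognized (one external pair, fixed centres): single-mesh tooth geometry, m = 3.951, N1 = 55, N2 = 66
base radii: r_b1 = 101.940116, r_b2 = 122.328139
tip radii: r_a1 = 112.603500, r_a2 = 134.334000
no profile shift: α' = α, a' = a
action lengths: √(r_a1²−r_b1²) = 47.830545, √(r_a2²−r_b2²) = 55.510810
base pitch p_b = π·m·cos α = 11.645612
CR = (47.830545 + 55.510810 − 239.035500·sin 20.24500°)/11.645612 = 1.771196
contact ratio ≈ 1.7712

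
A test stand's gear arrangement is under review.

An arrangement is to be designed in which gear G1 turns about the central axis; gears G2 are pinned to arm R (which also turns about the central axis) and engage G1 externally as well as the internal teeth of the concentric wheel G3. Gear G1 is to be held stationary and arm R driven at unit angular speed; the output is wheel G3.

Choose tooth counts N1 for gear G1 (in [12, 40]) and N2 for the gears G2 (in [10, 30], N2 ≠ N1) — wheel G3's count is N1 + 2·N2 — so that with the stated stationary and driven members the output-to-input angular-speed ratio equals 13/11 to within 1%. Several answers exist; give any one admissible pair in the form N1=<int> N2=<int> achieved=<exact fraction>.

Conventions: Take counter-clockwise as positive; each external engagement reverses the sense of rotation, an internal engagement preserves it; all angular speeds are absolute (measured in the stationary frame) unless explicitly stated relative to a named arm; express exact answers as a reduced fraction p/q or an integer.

N1=12 N2=27 achieved=13/11

class = planetary set [ratio 13/11 wanted; Willis about the carrier]
Willis with ω_sun = 0: ω_ring/ω_arm = (N1+N3)/N3; set equal to 13/11  ⇒  N3/N1 = 1/(13/11 − 1) = 11/2
N3 = N1 + 2·N2  ⇒  N2/N1 = (N3/N1 − 1)/2 = (11/2 − 1)/2 = 9/4
smallest multiple with N1 ≥ 12 and N2 ≥ 10: k = 3  ⇒  N1 = 3·4 = 12, N2 = 3·9 = 27 (N1 ≤ 40, N2 ≤ 30, N2 ≠ N1 ✓), N3 = 12 + 2·27 = 66
check: (N1+N3)/N3 with N1 = 12, N3 = 66 gives 13/11; |achieved − target| = 0 ≤ 13/1100 ✓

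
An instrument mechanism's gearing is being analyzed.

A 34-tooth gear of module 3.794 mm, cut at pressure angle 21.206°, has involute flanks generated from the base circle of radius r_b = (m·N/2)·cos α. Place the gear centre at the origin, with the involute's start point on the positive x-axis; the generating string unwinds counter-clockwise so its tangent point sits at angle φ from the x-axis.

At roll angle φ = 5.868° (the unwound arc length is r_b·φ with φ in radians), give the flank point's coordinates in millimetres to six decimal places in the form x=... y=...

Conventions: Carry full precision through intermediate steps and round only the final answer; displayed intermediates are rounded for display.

x=60.445107 y=0.021509

single-mesh involute tooth geometry (34T wheel at module 3.794)
pitch radius r_p = m·N/2 = 3.794·34/2 = 64.498000
base radius r_b = r_p·cos α = 64.498000·cos 21.206° = 60.130578
roll angle φ = 5.868° = 0.10241592 rad
x = r_b·(cos φ + φ·sin φ) = 60.445107
y = r_b·(sin φ − φ·cos φ) = 0.021509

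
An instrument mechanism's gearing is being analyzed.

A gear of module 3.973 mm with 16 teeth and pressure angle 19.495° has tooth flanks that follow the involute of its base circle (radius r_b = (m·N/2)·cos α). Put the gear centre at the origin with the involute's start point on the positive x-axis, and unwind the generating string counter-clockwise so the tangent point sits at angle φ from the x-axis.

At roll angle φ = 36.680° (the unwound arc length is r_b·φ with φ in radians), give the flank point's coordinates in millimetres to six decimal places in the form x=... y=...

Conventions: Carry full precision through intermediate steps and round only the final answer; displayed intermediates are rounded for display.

recognized (one wheel, involute flank): single-mesh tooth geometry, m = 3.973, N = 16
pitch radius r_p = m·N/2 = 3.973·16/2 = 31.784000
base radius r_b = r_p·cos α = 31.784000·cos 19.495° = 29.961843
roll angle φ = 36.680° = 0.64018677 rad
x = r_b·(cos φ + φ·sin φ) = 35.486709
y = r_b·(sin φ − φ·cos φ) = 2.514564

x=35.486709 y=2.514564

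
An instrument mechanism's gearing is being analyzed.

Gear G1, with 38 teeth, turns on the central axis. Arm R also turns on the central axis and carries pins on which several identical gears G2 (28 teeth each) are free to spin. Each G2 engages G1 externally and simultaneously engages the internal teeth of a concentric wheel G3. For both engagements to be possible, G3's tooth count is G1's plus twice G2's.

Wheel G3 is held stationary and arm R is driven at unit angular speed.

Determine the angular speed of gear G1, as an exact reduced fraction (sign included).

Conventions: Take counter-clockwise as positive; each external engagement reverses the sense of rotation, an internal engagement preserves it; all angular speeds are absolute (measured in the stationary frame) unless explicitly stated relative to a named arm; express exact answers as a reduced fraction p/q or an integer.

66/19

topology: planetary set — G1 38T / G2 28T / G3 94T, arm = carrier (Willis)
ring teeth: 38 + 2·28 = 94
38(ω_sun−ω_arm) = −94(ω_ring−ω_arm),  ω_ring = 0, ω_arm = 1
ω_sun = 1 − (94/38)(0−1) = 66/19
exact speed ratio = 66/19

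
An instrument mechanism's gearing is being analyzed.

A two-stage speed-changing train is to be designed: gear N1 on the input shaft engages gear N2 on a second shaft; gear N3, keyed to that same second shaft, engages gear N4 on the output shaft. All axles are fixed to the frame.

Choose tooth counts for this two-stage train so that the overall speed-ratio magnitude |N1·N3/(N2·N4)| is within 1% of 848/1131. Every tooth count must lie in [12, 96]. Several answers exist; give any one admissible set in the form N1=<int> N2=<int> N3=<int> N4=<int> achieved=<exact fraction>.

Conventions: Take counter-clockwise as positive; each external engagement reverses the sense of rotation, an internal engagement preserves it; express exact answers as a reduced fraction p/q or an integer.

2-stage fixed-axis compound train for ratio 848/1131
target = 848/1131 in lowest terms: an exact hit needs N1·N3 = k·848 and N2·N4 = k·1131 for one integer k, every count in [12, 96]; additionally prefer no 1:1 stage (N1 ≠ N2, N3 ≠ N4)
k = 1: N1·N3 = 848 = 16·53, N2·N4 = 1131 = 13·87
achieved = 16·53/(13·87) = 848/1131; |achieved − target| = 0 ≤ 212/28275 ✓

N1=16 N2=13 N3=53 N4=87 achieved=848/1131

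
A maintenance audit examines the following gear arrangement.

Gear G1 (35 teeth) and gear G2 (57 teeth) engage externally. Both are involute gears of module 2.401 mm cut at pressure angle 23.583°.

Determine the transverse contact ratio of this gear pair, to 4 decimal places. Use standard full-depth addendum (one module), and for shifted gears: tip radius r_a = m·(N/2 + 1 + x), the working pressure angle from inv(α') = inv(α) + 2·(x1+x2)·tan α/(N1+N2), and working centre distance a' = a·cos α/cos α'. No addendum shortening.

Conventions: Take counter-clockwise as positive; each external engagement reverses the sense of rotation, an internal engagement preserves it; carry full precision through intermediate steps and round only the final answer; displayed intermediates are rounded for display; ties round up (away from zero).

single-mesh involute tooth geometry (35T engaging 57T at module 2.401)
base radii: r_b1 = 38.508260, r_b2 = 62.713453
tip radii: r_a1 = 44.418500, r_a2 = 70.829500
no profile shift: α' = α, a' = a
action lengths: √(r_a1²−r_b1²) = 22.138587, √(r_a2²−r_b2²) = 32.921739
base pitch p_b = π·m·cos α = 6.912987
CR = (22.138587 + 32.921739 − 110.446000·sin 23.58300°)/6.912987 = 1.572896
contact ratio ≈ 1.5729

1.5729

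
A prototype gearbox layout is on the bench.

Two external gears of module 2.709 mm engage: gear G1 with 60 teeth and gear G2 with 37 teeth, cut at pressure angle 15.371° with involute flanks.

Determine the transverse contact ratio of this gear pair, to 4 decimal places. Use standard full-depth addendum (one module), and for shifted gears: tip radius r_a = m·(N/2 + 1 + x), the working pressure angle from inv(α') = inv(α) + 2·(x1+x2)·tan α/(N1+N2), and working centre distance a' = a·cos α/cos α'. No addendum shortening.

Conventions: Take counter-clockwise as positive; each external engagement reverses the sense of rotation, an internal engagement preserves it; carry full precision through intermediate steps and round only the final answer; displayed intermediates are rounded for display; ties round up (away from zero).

2.0359

single-mesh involute tooth geometry (60T engaging 37T at module 2.709)
base radii: r_b1 = 78.362947, r_b2 = 48.323817
tip radii: r_a1 = 83.979000, r_a2 = 52.825500
no profile shift: α' = α, a' = a
action lengths: √(r_a1²−r_b1²) = 30.194718, √(r_a2²−r_b2²) = 21.338747
base pitch p_b = π·m·cos α = 8.206149
CR = (30.194718 + 21.338747 − 131.386500·sin 15.37100°)/8.206149 = 2.035924
contact ratio ≈ 2.0359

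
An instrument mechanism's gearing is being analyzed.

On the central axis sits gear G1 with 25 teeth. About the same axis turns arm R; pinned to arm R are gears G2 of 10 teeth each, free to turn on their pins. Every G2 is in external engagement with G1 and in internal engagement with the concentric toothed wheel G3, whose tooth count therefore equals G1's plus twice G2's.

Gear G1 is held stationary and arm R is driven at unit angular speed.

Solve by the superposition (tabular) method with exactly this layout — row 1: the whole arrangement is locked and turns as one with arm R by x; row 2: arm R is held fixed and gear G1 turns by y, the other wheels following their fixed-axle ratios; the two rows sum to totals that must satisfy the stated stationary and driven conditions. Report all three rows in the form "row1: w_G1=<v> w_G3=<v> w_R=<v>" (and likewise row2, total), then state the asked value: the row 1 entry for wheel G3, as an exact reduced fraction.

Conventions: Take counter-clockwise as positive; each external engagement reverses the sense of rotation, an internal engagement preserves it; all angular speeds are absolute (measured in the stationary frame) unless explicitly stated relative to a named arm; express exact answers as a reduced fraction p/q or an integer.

row1: w_G1=1 w_G3=1 w_R=1
row2: w_G1=-1 w_G3=5/9 w_R=0
total: w_G1=0 w_G3=14/9 w_R=1
asked value: 1

planetary set (25T centre, 10T on arm, 45T internal) — Willis relation
row 1 — lock + rotate with arm: ω_sun = ω_ring = ω_arm = x
row 2 (arm held, sun turns y): ω_ring = −(25/45)·y, ω_arm = 0
boundary: total ω_sun = x + y = 0 and total ω_arm = x = 1  ⇒  y = -1, x = 1
row 2 ring = −(25/45)·(-1) = 5/9
totals (row 1 + row 2): sun 1 + (-1) = 0, ring 1 + 5/9 = 14/9, arm 1 + 0 = 1
asked cell (row1, ring) = 1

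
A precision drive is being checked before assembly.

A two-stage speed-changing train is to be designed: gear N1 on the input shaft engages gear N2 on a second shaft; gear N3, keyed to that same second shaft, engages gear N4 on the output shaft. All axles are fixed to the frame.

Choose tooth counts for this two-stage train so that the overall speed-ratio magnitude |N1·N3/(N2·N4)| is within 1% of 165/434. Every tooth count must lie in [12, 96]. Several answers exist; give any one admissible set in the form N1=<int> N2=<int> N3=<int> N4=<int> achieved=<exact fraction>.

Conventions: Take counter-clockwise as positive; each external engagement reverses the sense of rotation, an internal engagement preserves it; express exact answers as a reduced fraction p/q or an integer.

N1=15 N2=14 N3=22 N4=62 achieved=165/434

2-stage fixed-axis compound train for ratio 165/434
target = 165/434 in lowest terms: an exact hit needs N1·N3 = k·165 and N2·N4 = k·434 for one integer k, every count in [12, 96]; additionally prefer no 1:1 stage (N1 ≠ N2, N3 ≠ N4)
k = 1: no 1:1-free in-range split of k·165 and k·434 into factor pairs; take k = 2
k = 2: N1·N3 = 330 = 15·22, N2·N4 = 868 = 14·62
achieved = 15·22/(14·62) = 165/434; |achieved − target| = 0 ≤ 33/8680 ✓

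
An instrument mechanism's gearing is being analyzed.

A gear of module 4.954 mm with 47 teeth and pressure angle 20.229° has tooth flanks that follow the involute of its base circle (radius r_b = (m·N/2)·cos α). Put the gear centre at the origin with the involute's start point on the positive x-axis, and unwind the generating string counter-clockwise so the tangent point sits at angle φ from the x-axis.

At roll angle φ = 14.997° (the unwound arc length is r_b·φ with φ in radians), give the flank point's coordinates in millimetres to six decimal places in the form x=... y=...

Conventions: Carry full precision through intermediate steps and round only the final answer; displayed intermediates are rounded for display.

x=112.916241 y=0.648514

single-mesh involute tooth geometry (47T wheel at module 4.954)
pitch radius r_p = m·N/2 = 4.954·47/2 = 116.419000
base radius r_b = r_p·cos α = 116.419000·cos 20.229° = 109.238059
roll angle φ = 14.997° = 0.26174703 rad
x = r_b·(cos φ + φ·sin φ) = 112.916241
y = r_b·(sin φ − φ·cos φ) = 0.648514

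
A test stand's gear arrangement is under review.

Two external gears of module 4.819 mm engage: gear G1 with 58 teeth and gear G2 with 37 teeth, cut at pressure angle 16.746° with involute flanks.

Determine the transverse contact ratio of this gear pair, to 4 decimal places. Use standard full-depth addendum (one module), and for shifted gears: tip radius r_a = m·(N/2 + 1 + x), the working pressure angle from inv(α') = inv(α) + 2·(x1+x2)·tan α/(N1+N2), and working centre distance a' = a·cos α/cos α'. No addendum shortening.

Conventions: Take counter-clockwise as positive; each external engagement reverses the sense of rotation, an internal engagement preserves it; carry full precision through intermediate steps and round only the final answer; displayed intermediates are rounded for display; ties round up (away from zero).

recognized (one external pair, fixed centres): single-mesh tooth geometry, m = 4.819, N1 = 58, N2 = 37
base radii: r_b1 = 133.824367, r_b2 = 85.370717
tip radii: r_a1 = 144.570000, r_a2 = 93.970500
no profile shift: α' = α, a' = a
action lengths: √(r_a1²−r_b1²) = 54.694824, √(r_a2²−r_b2²) = 39.272072
base pitch p_b = π·m·cos α = 14.497298
CR = (54.694824 + 39.272072 − 228.902500·sin 16.74600°)/14.497298 = 1.932315
contact ratio ≈ 1.9323

1.9323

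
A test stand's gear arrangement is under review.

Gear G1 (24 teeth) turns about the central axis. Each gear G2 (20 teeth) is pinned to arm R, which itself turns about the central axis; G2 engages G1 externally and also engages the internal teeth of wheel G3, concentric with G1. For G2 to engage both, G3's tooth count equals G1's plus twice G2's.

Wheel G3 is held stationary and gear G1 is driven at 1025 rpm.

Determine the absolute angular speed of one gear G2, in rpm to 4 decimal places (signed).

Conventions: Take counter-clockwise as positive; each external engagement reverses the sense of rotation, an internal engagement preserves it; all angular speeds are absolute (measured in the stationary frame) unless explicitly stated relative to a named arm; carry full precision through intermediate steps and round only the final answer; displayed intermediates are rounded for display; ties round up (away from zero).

recognized (axles ride arm R): planetary set, 24/20/64 teeth
normalise by the input: solve with ω_sun = 1, then scale by 1025 rpm
ring teeth: 24 + 2·20 = 64
24(ω_sun−ω_arm) = −64(ω_ring−ω_arm),  ω_ring = 0, ω_sun = 1
24(1−ω_arm) = −64(0−ω_arm)  ⇒  88·ω_arm = 24  ⇒  ω_arm = 3/11
sun–planet mesh: 24·(1−3/11) = −20·(ω_p−ω_arm)  ⇒  ω_p−ω_arm = -48/55
ω_p = 3/11 − 48/55 = -3/5
scale: ω_p = -3/5 × 1025 rpm = -615.0000 rpm

-615.0000 rpm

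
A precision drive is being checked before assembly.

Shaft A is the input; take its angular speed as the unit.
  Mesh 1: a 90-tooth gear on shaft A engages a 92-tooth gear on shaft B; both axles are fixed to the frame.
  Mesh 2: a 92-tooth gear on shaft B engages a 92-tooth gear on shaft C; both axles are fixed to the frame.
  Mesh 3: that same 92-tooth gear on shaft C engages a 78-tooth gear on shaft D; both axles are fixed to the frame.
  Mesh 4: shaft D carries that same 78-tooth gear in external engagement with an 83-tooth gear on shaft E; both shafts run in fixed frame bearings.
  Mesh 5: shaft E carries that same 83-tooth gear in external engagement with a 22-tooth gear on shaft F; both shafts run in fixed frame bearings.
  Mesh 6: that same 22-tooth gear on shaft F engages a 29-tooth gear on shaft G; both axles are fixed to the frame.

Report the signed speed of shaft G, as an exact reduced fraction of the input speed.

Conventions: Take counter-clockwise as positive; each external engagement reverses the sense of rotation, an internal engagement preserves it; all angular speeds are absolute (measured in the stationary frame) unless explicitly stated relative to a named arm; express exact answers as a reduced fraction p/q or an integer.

6-mesh fixed-axis compound train (all bearings frame-fixed)
mesh 1 [90T→92T]: |ω|/ω_in = 1×90/92 = 45/46, sense flips to −
mesh 2 [92T→92T]: |ω|/ω_in = (45/46)×92/92 = 45/46, sense flips to +
mesh 3 [92T→78T]: |ω|/ω_in = (45/46)×92/78 = 15/13, sense flips to −
mesh 4 [78T→83T]: |ω|/ω_in = (15/13)×78/83 = 90/83, sense flips to +
mesh 5 [83T→22T]: |ω|/ω_in = (90/83)×83/22 = 45/11, sense flips to −
mesh 6 [22T→29T]: |ω|/ω_in = (45/11)×22/29 = 90/29, sense flips to +
signed output speed (× input speed) = 90/29

90/29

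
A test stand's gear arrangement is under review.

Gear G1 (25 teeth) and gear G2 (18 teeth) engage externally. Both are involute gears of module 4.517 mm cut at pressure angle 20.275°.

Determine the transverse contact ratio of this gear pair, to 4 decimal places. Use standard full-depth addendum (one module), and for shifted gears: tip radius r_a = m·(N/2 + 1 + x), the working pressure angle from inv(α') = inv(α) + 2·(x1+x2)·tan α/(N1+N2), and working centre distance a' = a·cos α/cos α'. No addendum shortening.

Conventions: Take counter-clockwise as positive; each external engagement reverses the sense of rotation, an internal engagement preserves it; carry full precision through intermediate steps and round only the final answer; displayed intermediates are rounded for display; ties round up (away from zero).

recognized (one external pair, fixed centres): single-mesh tooth geometry, m = 4.517, N1 = 25, N2 = 18
base radii: r_b1 = 52.964096, r_b2 = 38.134149
tip radii: r_a1 = 60.979500, r_a2 = 45.170000
no profile shift: α' = α, a' = a
action lengths: √(r_a1²−r_b1²) = 30.220919, √(r_a2²−r_b2²) = 24.209824
base pitch p_b = π·m·cos α = 13.311329
CR = (30.220919 + 24.209824 − 97.115500·sin 20.27500°)/13.311329 = 1.560900
contact ratio ≈ 1.5609

1.5609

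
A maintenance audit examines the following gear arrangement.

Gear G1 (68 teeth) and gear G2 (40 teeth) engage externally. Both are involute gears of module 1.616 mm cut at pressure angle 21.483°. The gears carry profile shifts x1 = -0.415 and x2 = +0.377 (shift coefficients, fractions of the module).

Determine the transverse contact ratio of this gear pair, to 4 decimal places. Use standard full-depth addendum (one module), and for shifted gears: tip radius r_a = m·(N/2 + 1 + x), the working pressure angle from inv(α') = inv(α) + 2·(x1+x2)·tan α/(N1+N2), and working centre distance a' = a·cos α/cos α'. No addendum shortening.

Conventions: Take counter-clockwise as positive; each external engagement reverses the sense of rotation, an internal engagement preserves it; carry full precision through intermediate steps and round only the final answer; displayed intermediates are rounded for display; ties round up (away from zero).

recognized (one external pair, fixed centres): single-mesh tooth geometry, m = 1.616, N1 = 68, N2 = 40
base radii: r_b1 = 51.126835, r_b2 = 30.074609
tip radii: r_a1 = 55.889360, r_a2 = 34.545232
inv(α') = inv(21.483°) + 2·(-0.415+0.377)·tan α/(68+40) = 0.01834173  ⇒  α' = 21.38001°
a' = a·cos α / cos α' = 87.2640·cos 21.483°/cos 21.38001° = 87.202452
action lengths: √(r_a1²−r_b1²) = 22.575811, √(r_a2²−r_b2²) = 16.996792
base pitch p_b = π·m·cos α = 4.724109
CR = (22.575811 + 16.996792 − 87.202452·sin 21.38001°)/4.724109 = 1.647460
contact ratio ≈ 1.6475

1.6475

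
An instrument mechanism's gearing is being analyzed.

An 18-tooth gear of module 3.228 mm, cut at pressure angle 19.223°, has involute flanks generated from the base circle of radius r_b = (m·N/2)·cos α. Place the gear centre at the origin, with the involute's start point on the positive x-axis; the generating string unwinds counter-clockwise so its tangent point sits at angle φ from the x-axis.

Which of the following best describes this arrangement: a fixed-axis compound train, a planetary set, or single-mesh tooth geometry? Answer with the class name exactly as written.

single-mesh tooth geometry

class = single-mesh tooth geometry [base-circle involute, m = 3.228, 18T]
classification: single-mesh tooth geometry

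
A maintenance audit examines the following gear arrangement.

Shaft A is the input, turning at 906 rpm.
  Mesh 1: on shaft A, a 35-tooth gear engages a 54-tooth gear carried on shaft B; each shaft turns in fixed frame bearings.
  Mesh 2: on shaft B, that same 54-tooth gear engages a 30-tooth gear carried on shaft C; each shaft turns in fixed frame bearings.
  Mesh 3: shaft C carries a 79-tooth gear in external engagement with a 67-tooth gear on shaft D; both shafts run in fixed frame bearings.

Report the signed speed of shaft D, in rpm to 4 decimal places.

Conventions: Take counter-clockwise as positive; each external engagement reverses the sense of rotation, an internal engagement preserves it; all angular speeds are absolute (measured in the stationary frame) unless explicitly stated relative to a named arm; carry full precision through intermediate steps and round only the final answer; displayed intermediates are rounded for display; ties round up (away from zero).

-1246.3134 rpm

class = fixed-axis compound train [3 meshes; 3 ratios multiply, 3 sense flips]
mesh 1 [35T→54T]: ω = 906.0000×35/54 = 587.2222 rpm, sense flips to −
mesh 2 [54T→30T]: ω = 587.2222×54/30 = 1057.0000 rpm, sense flips to +
mesh 3 [79T→67T]: ω = 1057.0000×79/67 = 1246.3134 rpm, sense flips to −
signed output speed = -1246.3134 rpm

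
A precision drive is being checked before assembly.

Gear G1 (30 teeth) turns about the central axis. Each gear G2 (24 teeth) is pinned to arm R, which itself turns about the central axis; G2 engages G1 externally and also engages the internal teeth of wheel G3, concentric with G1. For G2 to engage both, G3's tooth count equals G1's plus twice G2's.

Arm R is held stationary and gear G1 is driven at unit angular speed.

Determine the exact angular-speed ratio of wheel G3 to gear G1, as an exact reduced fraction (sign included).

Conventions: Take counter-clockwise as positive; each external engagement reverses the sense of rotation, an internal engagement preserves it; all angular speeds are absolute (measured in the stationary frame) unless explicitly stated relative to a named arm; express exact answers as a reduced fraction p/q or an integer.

class = planetary set [G3 = 30+2·24 = 78; Willis about the carrier]
ring teeth: 30 + 2·24 = 78
30(ω_sun−ω_arm) = −78(ω_ring−ω_arm),  ω_arm = 0, ω_sun = 1
ω_ring = 0 − (30/78)(1−0) = -5/13
ω_out/ω_in = -5/13

-5/13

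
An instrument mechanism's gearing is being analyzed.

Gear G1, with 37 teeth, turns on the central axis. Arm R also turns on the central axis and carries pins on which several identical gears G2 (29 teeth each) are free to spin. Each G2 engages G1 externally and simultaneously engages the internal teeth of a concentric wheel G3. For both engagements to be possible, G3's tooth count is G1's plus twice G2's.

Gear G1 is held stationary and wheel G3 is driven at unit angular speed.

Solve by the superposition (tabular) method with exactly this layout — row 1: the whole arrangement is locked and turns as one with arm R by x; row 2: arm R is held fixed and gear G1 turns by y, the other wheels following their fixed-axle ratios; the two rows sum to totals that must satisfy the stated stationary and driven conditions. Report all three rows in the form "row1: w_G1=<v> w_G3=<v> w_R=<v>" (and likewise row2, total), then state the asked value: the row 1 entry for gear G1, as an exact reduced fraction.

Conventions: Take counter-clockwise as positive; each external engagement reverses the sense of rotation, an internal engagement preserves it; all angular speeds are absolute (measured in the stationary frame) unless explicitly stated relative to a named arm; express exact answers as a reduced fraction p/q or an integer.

planetary set (37T centre, 29T on arm, 95T internal) — Willis relation
row 1 (train locked, turned with arm): all members turn x
superposition row 2 [arm held]: sun y, ring −(37/95)·y, arm 0
boundary: total ω_sun = x + y = 0 and total ω_ring = x − (37/95)·y = 1  ⇒  y = -95/132, x = 95/132
row 2 ring = −(37/95)·(-95/132) = 37/132
totals (row 1 + row 2): sun 95/132 + (-95/132) = 0, ring 95/132 + 37/132 = 1, arm 95/132 + 0 = 95/132
asked cell (row1, sun) = 95/132

row1: w_G1=95/132 w_G3=95/132 w_R=95/132
row2: w_G1=-95/132 w_G3=37/132 w_R=0
total: w_G1=0 w_G3=1 w_R=95/132
asked value: 95/132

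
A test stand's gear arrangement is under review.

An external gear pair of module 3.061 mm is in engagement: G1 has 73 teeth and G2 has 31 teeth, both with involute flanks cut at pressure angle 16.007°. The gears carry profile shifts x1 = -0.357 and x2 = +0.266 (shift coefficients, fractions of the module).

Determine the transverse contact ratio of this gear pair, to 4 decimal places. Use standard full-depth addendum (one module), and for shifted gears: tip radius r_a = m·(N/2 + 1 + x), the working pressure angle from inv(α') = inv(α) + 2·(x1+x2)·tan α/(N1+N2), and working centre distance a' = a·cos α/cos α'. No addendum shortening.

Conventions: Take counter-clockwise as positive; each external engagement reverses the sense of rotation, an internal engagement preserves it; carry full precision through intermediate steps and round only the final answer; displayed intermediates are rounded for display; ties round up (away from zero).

class = single-mesh tooth geometry [involute pair 73T × 31T, m = 3.061]
base radii: r_b1 = 107.394642, r_b2 = 45.605944
tip radii: r_a1 = 113.694723, r_a2 = 51.320726
inv(α') = inv(16.007°) + 2·(-0.357+0.266)·tan α/(73+31) = 0.00700072  ⇒  α' = 15.64913°
a' = a·cos α / cos α' = 159.1720·cos 16.007°/cos 15.64913° = 158.890395
action lengths: √(r_a1²−r_b1²) = 37.321321, √(r_a2²−r_b2²) = 23.535395
base pitch p_b = π·m·cos α = 9.243568
CR = (37.321321 + 23.535395 − 158.890395·sin 15.64913°)/9.243568 = 1.946946
contact ratio ≈ 1.9469

1.9469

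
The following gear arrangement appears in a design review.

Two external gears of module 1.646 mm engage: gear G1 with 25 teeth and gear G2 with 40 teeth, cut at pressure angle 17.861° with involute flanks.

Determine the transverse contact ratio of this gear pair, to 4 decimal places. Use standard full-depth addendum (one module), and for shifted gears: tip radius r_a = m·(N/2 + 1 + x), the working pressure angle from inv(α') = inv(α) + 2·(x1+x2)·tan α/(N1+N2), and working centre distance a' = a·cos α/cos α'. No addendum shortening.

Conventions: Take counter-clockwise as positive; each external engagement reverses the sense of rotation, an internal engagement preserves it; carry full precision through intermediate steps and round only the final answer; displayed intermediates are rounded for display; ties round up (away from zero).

topology: single-mesh involute geometry — m = 1.646, 25T/40T pair
base radii: r_b1 = 19.583355, r_b2 = 31.333368
tip radii: r_a1 = 22.221000, r_a2 = 34.566000
no profile shift: α' = α, a' = a
action lengths: √(r_a1²−r_b1²) = 10.500717, √(r_a2²−r_b2²) = 14.595493
base pitch p_b = π·m·cos α = 4.921834
CR = (10.500717 + 14.595493 − 53.495000·sin 17.86100°)/4.921834 = 1.765363
contact ratio ≈ 1.7654

1.7654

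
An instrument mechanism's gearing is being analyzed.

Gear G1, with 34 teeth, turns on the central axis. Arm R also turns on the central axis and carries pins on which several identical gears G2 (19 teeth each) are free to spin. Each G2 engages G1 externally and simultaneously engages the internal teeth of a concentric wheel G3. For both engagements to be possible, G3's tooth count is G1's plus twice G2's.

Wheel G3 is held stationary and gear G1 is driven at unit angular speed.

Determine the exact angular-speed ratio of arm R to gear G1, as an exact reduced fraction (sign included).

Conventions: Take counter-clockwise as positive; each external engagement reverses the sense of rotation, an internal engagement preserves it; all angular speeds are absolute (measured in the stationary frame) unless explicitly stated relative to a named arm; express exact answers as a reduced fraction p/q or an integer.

recognized (axles ride arm R): planetary set, 34/19/72 teeth
ring teeth: 34 + 2·19 = 72
34(ω_sun−ω_arm) = −72(ω_ring−ω_arm),  ω_ring = 0, ω_sun = 1
34(1−ω_arm) = −72(0−ω_arm)  ⇒  106·ω_arm = 34  ⇒  ω_arm = 17/53
ω_out/ω_in = 17/53

17/53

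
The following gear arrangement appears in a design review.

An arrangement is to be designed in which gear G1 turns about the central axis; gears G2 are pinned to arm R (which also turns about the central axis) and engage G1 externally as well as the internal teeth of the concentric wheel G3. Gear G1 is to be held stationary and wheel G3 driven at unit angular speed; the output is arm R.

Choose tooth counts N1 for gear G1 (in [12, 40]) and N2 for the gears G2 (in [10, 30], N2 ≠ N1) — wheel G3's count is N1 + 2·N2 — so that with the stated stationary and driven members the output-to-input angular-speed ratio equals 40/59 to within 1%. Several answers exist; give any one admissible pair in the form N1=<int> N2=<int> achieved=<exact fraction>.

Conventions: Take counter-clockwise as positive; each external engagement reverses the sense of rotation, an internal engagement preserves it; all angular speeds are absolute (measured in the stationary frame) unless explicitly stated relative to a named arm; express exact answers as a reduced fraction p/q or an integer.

design class (target 40/59): planetary set
Willis with ω_sun = 0: ω_arm/ω_ring = N3/(N1+N3); set equal to 40/59  ⇒  N3/N1 = (40/59)/(1 − 40/59) = 40/19
N3 = N1 + 2·N2  ⇒  N2/N1 = (N3/N1 − 1)/2 = (40/19 − 1)/2 = 21/38
smallest multiple with N1 ≥ 12 and N2 ≥ 10: k = 1  ⇒  N1 = 1·38 = 38, N2 = 1·21 = 21 (N1 ≤ 40, N2 ≤ 30, N2 ≠ N1 ✓), N3 = 38 + 2·21 = 80
check: N3/(N1+N3) with N1 = 38, N3 = 80 gives 40/59; |achieved − target| = 0 ≤ 2/295 ✓

N1=38 N2=21 achieved=40/59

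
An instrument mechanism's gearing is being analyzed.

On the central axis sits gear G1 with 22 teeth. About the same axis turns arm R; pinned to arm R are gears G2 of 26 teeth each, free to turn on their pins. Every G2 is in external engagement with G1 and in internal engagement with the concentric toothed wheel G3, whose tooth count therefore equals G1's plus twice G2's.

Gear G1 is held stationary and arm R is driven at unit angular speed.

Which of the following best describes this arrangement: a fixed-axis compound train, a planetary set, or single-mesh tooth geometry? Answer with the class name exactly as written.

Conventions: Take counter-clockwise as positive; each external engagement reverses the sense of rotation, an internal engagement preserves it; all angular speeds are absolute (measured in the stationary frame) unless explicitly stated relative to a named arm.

planetary set

recognized (axles ride arm R): planetary set, 22/26/74 teeth
classification: planetary set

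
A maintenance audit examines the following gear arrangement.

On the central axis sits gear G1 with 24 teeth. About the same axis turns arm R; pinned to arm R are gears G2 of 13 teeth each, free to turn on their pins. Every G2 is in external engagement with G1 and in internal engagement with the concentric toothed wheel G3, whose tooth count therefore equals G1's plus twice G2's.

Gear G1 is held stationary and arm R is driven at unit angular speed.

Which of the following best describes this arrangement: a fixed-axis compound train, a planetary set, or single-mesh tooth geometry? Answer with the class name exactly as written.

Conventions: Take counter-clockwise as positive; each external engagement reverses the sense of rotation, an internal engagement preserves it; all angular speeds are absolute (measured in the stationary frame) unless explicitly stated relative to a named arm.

planetary set

planetary set (24T centre, 13T on arm, 50T internal) — Willis relation
classification: planetary set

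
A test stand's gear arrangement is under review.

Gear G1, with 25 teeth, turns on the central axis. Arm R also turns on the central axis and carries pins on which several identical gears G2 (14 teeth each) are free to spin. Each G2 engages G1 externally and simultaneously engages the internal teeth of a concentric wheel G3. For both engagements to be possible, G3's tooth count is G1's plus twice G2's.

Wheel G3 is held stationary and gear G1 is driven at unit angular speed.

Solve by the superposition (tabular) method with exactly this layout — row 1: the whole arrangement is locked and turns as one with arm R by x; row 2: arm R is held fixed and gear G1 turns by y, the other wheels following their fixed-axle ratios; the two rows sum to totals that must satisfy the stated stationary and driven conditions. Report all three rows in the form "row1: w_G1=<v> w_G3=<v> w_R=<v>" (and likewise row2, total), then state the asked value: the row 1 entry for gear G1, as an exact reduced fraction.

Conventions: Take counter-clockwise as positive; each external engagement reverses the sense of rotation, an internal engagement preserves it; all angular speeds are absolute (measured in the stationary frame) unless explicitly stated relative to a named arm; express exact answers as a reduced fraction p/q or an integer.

row1: w_G1=25/78 w_G3=25/78 w_R=25/78
row2: w_G1=53/78 w_G3=-25/78 w_R=0
total: w_G1=1 w_G3=0 w_R=25/78
asked value: 25/78

topology: planetary set — G1 25T / G2 14T / G3 53T, arm = carrier (Willis)
row 1 (train locked, turned with arm): all members turn x
superposition row 2 [arm held]: sun y, ring −(25/53)·y, arm 0
boundary: total ω_ring = x − (25/53)·y = 0 and total ω_sun = x + y = 1  ⇒  y = 53/78, x = 25/78
row 2 ring = −(25/53)·53/78 = -25/78
totals (row 1 + row 2): sun 25/78 + 53/78 = 1, ring 25/78 + (-25/78) = 0, arm 25/78 + 0 = 25/78
asked cell (row1, sun) = 25/78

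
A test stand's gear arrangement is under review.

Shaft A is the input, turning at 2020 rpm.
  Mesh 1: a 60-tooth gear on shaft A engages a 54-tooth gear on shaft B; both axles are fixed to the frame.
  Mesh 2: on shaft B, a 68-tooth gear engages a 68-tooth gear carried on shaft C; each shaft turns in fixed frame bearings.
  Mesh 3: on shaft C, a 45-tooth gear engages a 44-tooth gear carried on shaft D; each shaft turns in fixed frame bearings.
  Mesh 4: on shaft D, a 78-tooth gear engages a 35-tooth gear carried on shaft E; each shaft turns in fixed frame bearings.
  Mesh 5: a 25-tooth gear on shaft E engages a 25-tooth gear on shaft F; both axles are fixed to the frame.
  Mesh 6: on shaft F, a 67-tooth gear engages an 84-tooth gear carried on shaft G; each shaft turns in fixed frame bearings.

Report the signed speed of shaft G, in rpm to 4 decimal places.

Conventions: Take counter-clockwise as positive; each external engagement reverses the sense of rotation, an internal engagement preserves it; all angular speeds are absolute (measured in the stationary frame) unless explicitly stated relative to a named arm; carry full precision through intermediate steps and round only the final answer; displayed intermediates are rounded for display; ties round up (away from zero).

class = fixed-axis compound train [6 meshes; 6 ratios multiply, 6 sense flips]
mesh 1 [60T→54T]: ω = 2020.0000×60/54 = 2244.4444 rpm, sense flips to −
mesh 2 [68T→68T]: ω = 2244.4444×68/68 = 2244.4444 rpm, sense flips to +
mesh 3 [45T→44T]: ω = 2244.4444×45/44 = 2295.4545 rpm, sense flips to −
mesh 4 [78T→35T]: ω = 2295.4545×78/35 = 5115.5844 rpm, sense flips to +
mesh 5 [25T→25T]: ω = 5115.5844×25/25 = 5115.5844 rpm, sense flips to −
mesh 6 [67T→84T]: ω = 5115.5844×67/84 = 4080.2876 rpm, sense flips to +
signed output speed = +4080.2876 rpm

+4080.2876 rpm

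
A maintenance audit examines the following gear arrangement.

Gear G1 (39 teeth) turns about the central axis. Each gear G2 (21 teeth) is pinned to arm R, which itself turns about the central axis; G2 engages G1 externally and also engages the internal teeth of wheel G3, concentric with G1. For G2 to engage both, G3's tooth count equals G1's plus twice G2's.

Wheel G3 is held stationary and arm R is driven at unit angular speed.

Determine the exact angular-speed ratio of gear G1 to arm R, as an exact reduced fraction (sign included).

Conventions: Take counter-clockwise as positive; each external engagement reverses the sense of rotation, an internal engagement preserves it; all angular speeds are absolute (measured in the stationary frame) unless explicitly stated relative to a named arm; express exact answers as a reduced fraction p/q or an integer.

40/13

class = planetary set [G3 = 39+2·21 = 81; Willis about the carrier]
ring teeth: 39 + 2·21 = 81
39(ω_sun−ω_arm) = −81(ω_ring−ω_arm),  ω_ring = 0, ω_arm = 1
ω_sun = 1 − (81/39)(0−1) = 40/13
ω_out/ω_in = 40/13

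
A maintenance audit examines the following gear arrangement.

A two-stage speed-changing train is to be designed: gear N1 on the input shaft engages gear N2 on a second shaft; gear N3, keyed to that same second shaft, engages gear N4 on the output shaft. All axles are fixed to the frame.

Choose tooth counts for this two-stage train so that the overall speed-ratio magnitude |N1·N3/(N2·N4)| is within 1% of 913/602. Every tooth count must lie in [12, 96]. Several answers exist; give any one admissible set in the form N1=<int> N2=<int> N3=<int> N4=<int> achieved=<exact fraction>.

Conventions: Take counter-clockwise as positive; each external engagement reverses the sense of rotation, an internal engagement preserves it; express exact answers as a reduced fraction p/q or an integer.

design class (target 913/602): fixed-axis compound train
target = 913/602 in lowest terms: an exact hit needs N1·N3 = k·913 and N2·N4 = k·602 for one integer k, every count in [12, 96]; additionally prefer no 1:1 stage (N1 ≠ N2, N3 ≠ N4)
k = 1: no 1:1-free in-range split of k·913 and k·602 into factor pairs; take k = 2
k = 2: N1·N3 = 1826 = 22·83, N2·N4 = 1204 = 14·86
achieved = 22·83/(14·86) = 913/602; |achieved − target| = 0 ≤ 913/60200 ✓

N1=22 N2=14 N3=83 N4=86 achieved=913/602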